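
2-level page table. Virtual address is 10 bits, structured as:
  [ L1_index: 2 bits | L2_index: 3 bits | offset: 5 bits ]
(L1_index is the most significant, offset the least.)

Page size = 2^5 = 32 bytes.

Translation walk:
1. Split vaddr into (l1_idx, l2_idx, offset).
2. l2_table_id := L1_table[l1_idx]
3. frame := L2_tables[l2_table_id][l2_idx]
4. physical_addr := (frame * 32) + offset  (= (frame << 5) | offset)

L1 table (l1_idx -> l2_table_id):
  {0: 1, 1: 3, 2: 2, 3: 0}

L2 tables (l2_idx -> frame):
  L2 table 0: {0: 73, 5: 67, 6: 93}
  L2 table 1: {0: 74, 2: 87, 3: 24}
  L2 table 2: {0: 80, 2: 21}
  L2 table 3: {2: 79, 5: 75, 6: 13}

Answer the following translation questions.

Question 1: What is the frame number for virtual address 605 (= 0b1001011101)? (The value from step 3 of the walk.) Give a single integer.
Answer: 21

Derivation:
vaddr = 605: l1_idx=2, l2_idx=2
L1[2] = 2; L2[2][2] = 21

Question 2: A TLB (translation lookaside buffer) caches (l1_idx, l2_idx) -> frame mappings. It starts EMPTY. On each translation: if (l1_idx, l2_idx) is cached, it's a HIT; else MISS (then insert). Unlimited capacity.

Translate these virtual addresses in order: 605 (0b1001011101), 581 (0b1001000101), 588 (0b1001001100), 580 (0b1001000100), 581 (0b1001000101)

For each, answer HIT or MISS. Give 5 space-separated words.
vaddr=605: (2,2) not in TLB -> MISS, insert
vaddr=581: (2,2) in TLB -> HIT
vaddr=588: (2,2) in TLB -> HIT
vaddr=580: (2,2) in TLB -> HIT
vaddr=581: (2,2) in TLB -> HIT

Answer: MISS HIT HIT HIT HIT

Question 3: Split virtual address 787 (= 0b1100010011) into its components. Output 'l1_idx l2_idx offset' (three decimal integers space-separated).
Answer: 3 0 19

Derivation:
vaddr = 787 = 0b1100010011
  top 2 bits -> l1_idx = 3
  next 3 bits -> l2_idx = 0
  bottom 5 bits -> offset = 19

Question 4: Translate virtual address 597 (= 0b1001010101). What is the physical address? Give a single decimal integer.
vaddr = 597 = 0b1001010101
Split: l1_idx=2, l2_idx=2, offset=21
L1[2] = 2
L2[2][2] = 21
paddr = 21 * 32 + 21 = 693

Answer: 693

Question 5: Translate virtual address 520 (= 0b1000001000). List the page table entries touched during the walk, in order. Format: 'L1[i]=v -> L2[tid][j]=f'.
vaddr = 520 = 0b1000001000
Split: l1_idx=2, l2_idx=0, offset=8

Answer: L1[2]=2 -> L2[2][0]=80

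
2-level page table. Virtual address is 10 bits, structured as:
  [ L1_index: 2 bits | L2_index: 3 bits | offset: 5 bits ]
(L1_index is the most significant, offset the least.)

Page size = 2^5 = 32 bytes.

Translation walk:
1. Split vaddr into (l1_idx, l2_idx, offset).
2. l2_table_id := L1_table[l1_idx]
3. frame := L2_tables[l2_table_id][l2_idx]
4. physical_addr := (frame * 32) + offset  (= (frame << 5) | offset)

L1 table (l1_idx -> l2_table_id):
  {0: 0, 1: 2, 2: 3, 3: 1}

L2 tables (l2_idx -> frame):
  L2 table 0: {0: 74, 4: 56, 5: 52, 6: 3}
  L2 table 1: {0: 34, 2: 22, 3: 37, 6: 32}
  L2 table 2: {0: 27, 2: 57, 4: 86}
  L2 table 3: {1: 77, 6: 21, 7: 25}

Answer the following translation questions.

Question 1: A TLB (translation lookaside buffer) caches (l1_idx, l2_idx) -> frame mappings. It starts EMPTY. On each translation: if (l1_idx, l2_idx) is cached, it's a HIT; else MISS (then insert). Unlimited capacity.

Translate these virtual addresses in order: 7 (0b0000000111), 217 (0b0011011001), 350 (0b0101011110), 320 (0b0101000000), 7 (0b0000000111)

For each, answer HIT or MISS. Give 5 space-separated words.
Answer: MISS MISS MISS HIT HIT

Derivation:
vaddr=7: (0,0) not in TLB -> MISS, insert
vaddr=217: (0,6) not in TLB -> MISS, insert
vaddr=350: (1,2) not in TLB -> MISS, insert
vaddr=320: (1,2) in TLB -> HIT
vaddr=7: (0,0) in TLB -> HIT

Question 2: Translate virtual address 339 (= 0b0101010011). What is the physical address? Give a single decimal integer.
vaddr = 339 = 0b0101010011
Split: l1_idx=1, l2_idx=2, offset=19
L1[1] = 2
L2[2][2] = 57
paddr = 57 * 32 + 19 = 1843

Answer: 1843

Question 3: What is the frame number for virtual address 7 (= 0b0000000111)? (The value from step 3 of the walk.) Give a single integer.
vaddr = 7: l1_idx=0, l2_idx=0
L1[0] = 0; L2[0][0] = 74

Answer: 74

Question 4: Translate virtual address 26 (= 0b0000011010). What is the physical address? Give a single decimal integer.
vaddr = 26 = 0b0000011010
Split: l1_idx=0, l2_idx=0, offset=26
L1[0] = 0
L2[0][0] = 74
paddr = 74 * 32 + 26 = 2394

Answer: 2394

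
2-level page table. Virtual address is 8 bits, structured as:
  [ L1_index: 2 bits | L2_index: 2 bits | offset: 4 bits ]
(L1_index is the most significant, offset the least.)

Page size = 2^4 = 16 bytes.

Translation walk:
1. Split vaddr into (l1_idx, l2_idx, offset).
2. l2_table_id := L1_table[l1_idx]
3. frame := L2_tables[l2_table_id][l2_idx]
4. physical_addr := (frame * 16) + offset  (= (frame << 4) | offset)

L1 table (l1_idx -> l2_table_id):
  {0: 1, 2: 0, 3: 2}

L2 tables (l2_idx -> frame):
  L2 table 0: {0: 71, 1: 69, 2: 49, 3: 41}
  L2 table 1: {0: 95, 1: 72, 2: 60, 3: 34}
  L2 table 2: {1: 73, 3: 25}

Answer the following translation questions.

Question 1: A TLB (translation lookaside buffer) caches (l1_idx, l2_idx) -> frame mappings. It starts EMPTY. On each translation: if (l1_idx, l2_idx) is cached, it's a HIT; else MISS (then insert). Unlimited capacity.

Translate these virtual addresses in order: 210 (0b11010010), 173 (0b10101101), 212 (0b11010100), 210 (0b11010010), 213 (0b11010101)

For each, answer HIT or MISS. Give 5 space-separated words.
Answer: MISS MISS HIT HIT HIT

Derivation:
vaddr=210: (3,1) not in TLB -> MISS, insert
vaddr=173: (2,2) not in TLB -> MISS, insert
vaddr=212: (3,1) in TLB -> HIT
vaddr=210: (3,1) in TLB -> HIT
vaddr=213: (3,1) in TLB -> HIT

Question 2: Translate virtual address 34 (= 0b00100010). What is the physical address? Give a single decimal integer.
vaddr = 34 = 0b00100010
Split: l1_idx=0, l2_idx=2, offset=2
L1[0] = 1
L2[1][2] = 60
paddr = 60 * 16 + 2 = 962

Answer: 962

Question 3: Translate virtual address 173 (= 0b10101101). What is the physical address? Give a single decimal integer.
Answer: 797

Derivation:
vaddr = 173 = 0b10101101
Split: l1_idx=2, l2_idx=2, offset=13
L1[2] = 0
L2[0][2] = 49
paddr = 49 * 16 + 13 = 797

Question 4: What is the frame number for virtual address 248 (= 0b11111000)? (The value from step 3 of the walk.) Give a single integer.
Answer: 25

Derivation:
vaddr = 248: l1_idx=3, l2_idx=3
L1[3] = 2; L2[2][3] = 25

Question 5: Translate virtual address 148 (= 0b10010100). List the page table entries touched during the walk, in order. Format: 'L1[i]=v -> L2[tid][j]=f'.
Answer: L1[2]=0 -> L2[0][1]=69

Derivation:
vaddr = 148 = 0b10010100
Split: l1_idx=2, l2_idx=1, offset=4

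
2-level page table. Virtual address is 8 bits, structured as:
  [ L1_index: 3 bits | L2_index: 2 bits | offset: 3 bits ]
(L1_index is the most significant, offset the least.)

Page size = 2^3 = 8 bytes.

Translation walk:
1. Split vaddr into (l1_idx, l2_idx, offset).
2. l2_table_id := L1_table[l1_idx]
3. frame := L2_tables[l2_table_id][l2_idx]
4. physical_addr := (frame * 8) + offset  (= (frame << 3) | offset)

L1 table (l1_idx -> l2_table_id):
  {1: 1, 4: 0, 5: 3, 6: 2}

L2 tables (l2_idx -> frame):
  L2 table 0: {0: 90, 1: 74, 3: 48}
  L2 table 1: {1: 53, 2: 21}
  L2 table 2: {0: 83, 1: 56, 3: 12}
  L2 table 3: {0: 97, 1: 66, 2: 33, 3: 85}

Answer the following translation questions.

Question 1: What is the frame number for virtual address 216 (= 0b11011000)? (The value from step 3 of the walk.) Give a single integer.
Answer: 12

Derivation:
vaddr = 216: l1_idx=6, l2_idx=3
L1[6] = 2; L2[2][3] = 12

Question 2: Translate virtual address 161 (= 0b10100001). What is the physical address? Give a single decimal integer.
vaddr = 161 = 0b10100001
Split: l1_idx=5, l2_idx=0, offset=1
L1[5] = 3
L2[3][0] = 97
paddr = 97 * 8 + 1 = 777

Answer: 777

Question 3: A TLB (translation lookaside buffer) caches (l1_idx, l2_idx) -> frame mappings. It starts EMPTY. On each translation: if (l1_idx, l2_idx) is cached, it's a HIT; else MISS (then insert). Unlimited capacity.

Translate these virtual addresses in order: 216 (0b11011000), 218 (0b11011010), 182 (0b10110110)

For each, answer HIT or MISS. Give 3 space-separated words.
Answer: MISS HIT MISS

Derivation:
vaddr=216: (6,3) not in TLB -> MISS, insert
vaddr=218: (6,3) in TLB -> HIT
vaddr=182: (5,2) not in TLB -> MISS, insert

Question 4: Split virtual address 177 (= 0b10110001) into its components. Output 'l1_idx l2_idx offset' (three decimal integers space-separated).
Answer: 5 2 1

Derivation:
vaddr = 177 = 0b10110001
  top 3 bits -> l1_idx = 5
  next 2 bits -> l2_idx = 2
  bottom 3 bits -> offset = 1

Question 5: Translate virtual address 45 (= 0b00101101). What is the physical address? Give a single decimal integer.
Answer: 429

Derivation:
vaddr = 45 = 0b00101101
Split: l1_idx=1, l2_idx=1, offset=5
L1[1] = 1
L2[1][1] = 53
paddr = 53 * 8 + 5 = 429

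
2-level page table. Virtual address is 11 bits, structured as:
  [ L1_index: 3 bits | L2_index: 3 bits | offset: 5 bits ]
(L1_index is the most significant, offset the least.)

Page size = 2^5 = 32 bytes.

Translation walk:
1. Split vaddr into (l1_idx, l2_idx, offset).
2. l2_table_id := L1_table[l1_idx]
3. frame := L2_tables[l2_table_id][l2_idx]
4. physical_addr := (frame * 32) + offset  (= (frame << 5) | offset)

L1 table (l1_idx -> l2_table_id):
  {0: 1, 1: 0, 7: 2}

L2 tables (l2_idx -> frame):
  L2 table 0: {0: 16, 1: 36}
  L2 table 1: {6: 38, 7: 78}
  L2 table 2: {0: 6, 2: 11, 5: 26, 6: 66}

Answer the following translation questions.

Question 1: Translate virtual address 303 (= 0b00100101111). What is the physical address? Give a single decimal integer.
vaddr = 303 = 0b00100101111
Split: l1_idx=1, l2_idx=1, offset=15
L1[1] = 0
L2[0][1] = 36
paddr = 36 * 32 + 15 = 1167

Answer: 1167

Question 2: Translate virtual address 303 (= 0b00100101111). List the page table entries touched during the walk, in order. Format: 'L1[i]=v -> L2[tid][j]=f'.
Answer: L1[1]=0 -> L2[0][1]=36

Derivation:
vaddr = 303 = 0b00100101111
Split: l1_idx=1, l2_idx=1, offset=15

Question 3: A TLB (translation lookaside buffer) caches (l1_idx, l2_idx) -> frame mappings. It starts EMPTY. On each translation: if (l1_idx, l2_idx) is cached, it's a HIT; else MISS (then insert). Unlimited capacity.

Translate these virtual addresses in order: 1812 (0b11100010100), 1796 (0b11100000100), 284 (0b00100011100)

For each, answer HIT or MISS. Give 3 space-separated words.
vaddr=1812: (7,0) not in TLB -> MISS, insert
vaddr=1796: (7,0) in TLB -> HIT
vaddr=284: (1,0) not in TLB -> MISS, insert

Answer: MISS HIT MISS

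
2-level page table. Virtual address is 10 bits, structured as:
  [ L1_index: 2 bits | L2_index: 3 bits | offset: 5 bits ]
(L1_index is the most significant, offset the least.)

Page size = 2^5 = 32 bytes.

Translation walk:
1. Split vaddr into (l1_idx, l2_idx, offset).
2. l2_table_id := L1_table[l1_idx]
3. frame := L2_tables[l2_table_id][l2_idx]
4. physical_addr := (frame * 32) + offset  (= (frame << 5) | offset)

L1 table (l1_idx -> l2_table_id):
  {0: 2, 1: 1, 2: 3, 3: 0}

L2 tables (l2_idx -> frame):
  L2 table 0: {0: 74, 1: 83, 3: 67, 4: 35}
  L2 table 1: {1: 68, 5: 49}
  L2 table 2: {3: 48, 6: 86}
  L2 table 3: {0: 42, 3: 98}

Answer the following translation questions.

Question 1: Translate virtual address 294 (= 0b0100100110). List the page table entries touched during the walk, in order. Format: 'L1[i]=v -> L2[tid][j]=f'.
Answer: L1[1]=1 -> L2[1][1]=68

Derivation:
vaddr = 294 = 0b0100100110
Split: l1_idx=1, l2_idx=1, offset=6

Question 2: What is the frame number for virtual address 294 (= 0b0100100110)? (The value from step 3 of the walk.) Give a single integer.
vaddr = 294: l1_idx=1, l2_idx=1
L1[1] = 1; L2[1][1] = 68

Answer: 68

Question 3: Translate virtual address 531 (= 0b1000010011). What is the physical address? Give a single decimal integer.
vaddr = 531 = 0b1000010011
Split: l1_idx=2, l2_idx=0, offset=19
L1[2] = 3
L2[3][0] = 42
paddr = 42 * 32 + 19 = 1363

Answer: 1363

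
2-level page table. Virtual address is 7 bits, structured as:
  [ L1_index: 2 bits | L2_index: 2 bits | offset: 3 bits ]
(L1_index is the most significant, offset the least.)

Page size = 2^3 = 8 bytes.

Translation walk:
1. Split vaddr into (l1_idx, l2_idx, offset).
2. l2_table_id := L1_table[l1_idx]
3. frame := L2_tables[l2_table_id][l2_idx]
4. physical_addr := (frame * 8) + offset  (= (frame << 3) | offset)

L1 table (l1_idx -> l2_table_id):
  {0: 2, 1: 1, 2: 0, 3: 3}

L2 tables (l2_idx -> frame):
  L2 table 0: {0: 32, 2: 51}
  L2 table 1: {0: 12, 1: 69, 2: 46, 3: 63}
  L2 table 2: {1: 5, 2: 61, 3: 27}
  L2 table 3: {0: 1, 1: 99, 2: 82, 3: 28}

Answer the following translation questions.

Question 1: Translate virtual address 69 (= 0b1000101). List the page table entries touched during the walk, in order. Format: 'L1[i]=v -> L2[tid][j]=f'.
Answer: L1[2]=0 -> L2[0][0]=32

Derivation:
vaddr = 69 = 0b1000101
Split: l1_idx=2, l2_idx=0, offset=5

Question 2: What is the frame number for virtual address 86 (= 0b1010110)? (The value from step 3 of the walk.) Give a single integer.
vaddr = 86: l1_idx=2, l2_idx=2
L1[2] = 0; L2[0][2] = 51

Answer: 51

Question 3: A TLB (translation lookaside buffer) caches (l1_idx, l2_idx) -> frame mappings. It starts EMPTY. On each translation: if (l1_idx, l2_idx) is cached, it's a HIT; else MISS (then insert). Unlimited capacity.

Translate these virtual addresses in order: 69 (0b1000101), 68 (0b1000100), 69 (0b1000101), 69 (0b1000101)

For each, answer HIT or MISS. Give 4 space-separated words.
vaddr=69: (2,0) not in TLB -> MISS, insert
vaddr=68: (2,0) in TLB -> HIT
vaddr=69: (2,0) in TLB -> HIT
vaddr=69: (2,0) in TLB -> HIT

Answer: MISS HIT HIT HIT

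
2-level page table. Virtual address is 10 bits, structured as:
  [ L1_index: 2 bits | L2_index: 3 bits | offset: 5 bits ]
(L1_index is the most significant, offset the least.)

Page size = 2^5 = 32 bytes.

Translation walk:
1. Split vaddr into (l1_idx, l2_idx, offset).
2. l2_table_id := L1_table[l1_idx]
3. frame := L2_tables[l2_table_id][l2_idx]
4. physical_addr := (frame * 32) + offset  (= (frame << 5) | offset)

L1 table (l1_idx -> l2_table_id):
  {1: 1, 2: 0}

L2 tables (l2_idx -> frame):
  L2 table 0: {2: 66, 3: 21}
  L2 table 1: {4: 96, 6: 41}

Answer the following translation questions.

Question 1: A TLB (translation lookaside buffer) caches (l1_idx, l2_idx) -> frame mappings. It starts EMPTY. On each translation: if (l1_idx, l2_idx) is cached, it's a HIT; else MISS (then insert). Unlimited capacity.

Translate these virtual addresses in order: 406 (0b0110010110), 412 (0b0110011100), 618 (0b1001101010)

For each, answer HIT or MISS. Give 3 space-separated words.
Answer: MISS HIT MISS

Derivation:
vaddr=406: (1,4) not in TLB -> MISS, insert
vaddr=412: (1,4) in TLB -> HIT
vaddr=618: (2,3) not in TLB -> MISS, insert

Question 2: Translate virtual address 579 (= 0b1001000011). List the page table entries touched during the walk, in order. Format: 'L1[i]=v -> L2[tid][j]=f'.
vaddr = 579 = 0b1001000011
Split: l1_idx=2, l2_idx=2, offset=3

Answer: L1[2]=0 -> L2[0][2]=66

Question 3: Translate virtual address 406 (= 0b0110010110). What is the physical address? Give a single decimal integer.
vaddr = 406 = 0b0110010110
Split: l1_idx=1, l2_idx=4, offset=22
L1[1] = 1
L2[1][4] = 96
paddr = 96 * 32 + 22 = 3094

Answer: 3094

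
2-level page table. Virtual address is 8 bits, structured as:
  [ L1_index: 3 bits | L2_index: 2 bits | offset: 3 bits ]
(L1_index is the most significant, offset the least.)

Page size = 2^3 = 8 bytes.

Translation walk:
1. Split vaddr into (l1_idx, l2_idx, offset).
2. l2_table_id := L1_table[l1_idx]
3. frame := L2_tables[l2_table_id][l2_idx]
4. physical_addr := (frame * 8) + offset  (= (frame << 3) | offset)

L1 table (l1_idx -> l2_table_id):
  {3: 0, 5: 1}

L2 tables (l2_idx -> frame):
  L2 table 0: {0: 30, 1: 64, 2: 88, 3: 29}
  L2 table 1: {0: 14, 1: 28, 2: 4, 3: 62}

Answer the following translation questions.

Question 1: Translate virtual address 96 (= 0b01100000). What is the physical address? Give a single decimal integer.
Answer: 240

Derivation:
vaddr = 96 = 0b01100000
Split: l1_idx=3, l2_idx=0, offset=0
L1[3] = 0
L2[0][0] = 30
paddr = 30 * 8 + 0 = 240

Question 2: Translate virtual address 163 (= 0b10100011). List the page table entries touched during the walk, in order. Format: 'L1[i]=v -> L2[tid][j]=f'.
Answer: L1[5]=1 -> L2[1][0]=14

Derivation:
vaddr = 163 = 0b10100011
Split: l1_idx=5, l2_idx=0, offset=3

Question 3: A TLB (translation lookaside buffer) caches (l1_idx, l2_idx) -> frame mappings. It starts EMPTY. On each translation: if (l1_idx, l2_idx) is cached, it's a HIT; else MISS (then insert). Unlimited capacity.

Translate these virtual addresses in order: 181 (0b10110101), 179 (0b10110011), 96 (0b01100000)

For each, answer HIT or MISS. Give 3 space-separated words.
Answer: MISS HIT MISS

Derivation:
vaddr=181: (5,2) not in TLB -> MISS, insert
vaddr=179: (5,2) in TLB -> HIT
vaddr=96: (3,0) not in TLB -> MISS, insert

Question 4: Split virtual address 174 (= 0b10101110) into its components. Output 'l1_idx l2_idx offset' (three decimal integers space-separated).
Answer: 5 1 6

Derivation:
vaddr = 174 = 0b10101110
  top 3 bits -> l1_idx = 5
  next 2 bits -> l2_idx = 1
  bottom 3 bits -> offset = 6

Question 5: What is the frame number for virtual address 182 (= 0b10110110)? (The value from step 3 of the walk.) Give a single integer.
Answer: 4

Derivation:
vaddr = 182: l1_idx=5, l2_idx=2
L1[5] = 1; L2[1][2] = 4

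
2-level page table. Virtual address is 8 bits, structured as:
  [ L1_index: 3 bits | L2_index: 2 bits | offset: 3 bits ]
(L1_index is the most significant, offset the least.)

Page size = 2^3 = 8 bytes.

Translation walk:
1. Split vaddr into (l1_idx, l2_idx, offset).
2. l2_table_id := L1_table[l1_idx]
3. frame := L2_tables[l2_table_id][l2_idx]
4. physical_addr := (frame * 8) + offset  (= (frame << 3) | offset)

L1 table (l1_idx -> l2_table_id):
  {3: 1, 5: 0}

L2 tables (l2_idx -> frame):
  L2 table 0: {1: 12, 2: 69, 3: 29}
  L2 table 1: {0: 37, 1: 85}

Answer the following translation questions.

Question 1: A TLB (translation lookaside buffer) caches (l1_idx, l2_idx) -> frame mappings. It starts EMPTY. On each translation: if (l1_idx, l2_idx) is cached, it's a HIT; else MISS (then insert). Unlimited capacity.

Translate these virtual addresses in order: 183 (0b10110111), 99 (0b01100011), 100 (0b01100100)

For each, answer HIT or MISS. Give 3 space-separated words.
vaddr=183: (5,2) not in TLB -> MISS, insert
vaddr=99: (3,0) not in TLB -> MISS, insert
vaddr=100: (3,0) in TLB -> HIT

Answer: MISS MISS HIT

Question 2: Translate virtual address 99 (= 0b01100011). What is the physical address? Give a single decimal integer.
vaddr = 99 = 0b01100011
Split: l1_idx=3, l2_idx=0, offset=3
L1[3] = 1
L2[1][0] = 37
paddr = 37 * 8 + 3 = 299

Answer: 299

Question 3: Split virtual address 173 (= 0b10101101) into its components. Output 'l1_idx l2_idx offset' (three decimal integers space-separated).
Answer: 5 1 5

Derivation:
vaddr = 173 = 0b10101101
  top 3 bits -> l1_idx = 5
  next 2 bits -> l2_idx = 1
  bottom 3 bits -> offset = 5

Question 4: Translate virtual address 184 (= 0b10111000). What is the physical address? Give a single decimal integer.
vaddr = 184 = 0b10111000
Split: l1_idx=5, l2_idx=3, offset=0
L1[5] = 0
L2[0][3] = 29
paddr = 29 * 8 + 0 = 232

Answer: 232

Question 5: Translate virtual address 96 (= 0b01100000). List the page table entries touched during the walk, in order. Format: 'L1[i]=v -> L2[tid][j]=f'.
vaddr = 96 = 0b01100000
Split: l1_idx=3, l2_idx=0, offset=0

Answer: L1[3]=1 -> L2[1][0]=37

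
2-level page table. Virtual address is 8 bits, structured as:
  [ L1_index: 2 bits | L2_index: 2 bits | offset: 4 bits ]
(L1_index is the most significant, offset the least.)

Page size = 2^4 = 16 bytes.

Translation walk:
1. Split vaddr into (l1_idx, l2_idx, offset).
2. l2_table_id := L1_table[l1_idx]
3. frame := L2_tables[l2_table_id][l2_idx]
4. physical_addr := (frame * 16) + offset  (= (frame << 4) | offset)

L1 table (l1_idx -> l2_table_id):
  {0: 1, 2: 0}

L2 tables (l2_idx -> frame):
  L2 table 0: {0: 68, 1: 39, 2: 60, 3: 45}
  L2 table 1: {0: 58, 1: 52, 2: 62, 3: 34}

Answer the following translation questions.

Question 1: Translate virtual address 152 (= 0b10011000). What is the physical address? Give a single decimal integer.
Answer: 632

Derivation:
vaddr = 152 = 0b10011000
Split: l1_idx=2, l2_idx=1, offset=8
L1[2] = 0
L2[0][1] = 39
paddr = 39 * 16 + 8 = 632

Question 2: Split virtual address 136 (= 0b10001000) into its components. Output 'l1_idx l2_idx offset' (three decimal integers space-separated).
vaddr = 136 = 0b10001000
  top 2 bits -> l1_idx = 2
  next 2 bits -> l2_idx = 0
  bottom 4 bits -> offset = 8

Answer: 2 0 8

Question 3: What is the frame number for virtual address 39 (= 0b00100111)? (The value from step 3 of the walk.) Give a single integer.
Answer: 62

Derivation:
vaddr = 39: l1_idx=0, l2_idx=2
L1[0] = 1; L2[1][2] = 62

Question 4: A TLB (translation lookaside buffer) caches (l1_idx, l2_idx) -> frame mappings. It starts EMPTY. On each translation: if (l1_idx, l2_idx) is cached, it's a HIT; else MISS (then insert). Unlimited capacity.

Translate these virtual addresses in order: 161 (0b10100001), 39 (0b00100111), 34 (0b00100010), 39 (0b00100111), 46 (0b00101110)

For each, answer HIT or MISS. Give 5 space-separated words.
Answer: MISS MISS HIT HIT HIT

Derivation:
vaddr=161: (2,2) not in TLB -> MISS, insert
vaddr=39: (0,2) not in TLB -> MISS, insert
vaddr=34: (0,2) in TLB -> HIT
vaddr=39: (0,2) in TLB -> HIT
vaddr=46: (0,2) in TLB -> HIT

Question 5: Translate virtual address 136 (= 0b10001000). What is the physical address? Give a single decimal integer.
Answer: 1096

Derivation:
vaddr = 136 = 0b10001000
Split: l1_idx=2, l2_idx=0, offset=8
L1[2] = 0
L2[0][0] = 68
paddr = 68 * 16 + 8 = 1096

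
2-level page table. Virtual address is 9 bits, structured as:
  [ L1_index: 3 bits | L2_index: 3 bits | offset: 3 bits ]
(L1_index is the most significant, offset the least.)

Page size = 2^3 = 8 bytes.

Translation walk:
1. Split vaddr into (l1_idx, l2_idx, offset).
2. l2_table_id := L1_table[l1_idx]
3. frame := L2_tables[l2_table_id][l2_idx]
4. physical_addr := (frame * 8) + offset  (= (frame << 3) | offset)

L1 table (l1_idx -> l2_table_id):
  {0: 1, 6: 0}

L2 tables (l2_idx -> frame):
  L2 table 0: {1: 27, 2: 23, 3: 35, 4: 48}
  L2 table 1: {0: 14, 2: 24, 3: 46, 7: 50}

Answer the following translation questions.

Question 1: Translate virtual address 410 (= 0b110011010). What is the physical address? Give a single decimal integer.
Answer: 282

Derivation:
vaddr = 410 = 0b110011010
Split: l1_idx=6, l2_idx=3, offset=2
L1[6] = 0
L2[0][3] = 35
paddr = 35 * 8 + 2 = 282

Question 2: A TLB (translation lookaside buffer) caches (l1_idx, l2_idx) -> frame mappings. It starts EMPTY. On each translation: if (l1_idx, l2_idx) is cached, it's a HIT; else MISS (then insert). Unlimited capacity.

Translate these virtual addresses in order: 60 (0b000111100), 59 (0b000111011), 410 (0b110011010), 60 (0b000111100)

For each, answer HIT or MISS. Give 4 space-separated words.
Answer: MISS HIT MISS HIT

Derivation:
vaddr=60: (0,7) not in TLB -> MISS, insert
vaddr=59: (0,7) in TLB -> HIT
vaddr=410: (6,3) not in TLB -> MISS, insert
vaddr=60: (0,7) in TLB -> HIT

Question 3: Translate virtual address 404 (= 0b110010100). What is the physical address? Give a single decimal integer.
Answer: 188

Derivation:
vaddr = 404 = 0b110010100
Split: l1_idx=6, l2_idx=2, offset=4
L1[6] = 0
L2[0][2] = 23
paddr = 23 * 8 + 4 = 188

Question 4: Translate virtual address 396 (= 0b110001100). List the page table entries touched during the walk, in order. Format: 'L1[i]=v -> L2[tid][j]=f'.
Answer: L1[6]=0 -> L2[0][1]=27

Derivation:
vaddr = 396 = 0b110001100
Split: l1_idx=6, l2_idx=1, offset=4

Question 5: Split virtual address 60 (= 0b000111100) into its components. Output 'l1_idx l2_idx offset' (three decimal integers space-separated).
Answer: 0 7 4

Derivation:
vaddr = 60 = 0b000111100
  top 3 bits -> l1_idx = 0
  next 3 bits -> l2_idx = 7
  bottom 3 bits -> offset = 4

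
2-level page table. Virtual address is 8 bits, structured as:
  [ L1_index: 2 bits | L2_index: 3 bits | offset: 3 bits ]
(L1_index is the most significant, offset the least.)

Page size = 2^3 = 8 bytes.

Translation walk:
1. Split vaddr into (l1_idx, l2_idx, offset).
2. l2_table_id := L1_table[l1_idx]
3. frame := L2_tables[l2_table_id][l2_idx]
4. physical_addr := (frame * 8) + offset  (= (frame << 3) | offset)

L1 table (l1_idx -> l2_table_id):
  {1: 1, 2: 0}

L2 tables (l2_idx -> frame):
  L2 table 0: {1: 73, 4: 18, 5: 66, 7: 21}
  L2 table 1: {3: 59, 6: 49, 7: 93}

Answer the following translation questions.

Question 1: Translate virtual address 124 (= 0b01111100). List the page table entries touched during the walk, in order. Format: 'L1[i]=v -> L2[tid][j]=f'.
Answer: L1[1]=1 -> L2[1][7]=93

Derivation:
vaddr = 124 = 0b01111100
Split: l1_idx=1, l2_idx=7, offset=4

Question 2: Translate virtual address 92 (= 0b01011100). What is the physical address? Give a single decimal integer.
vaddr = 92 = 0b01011100
Split: l1_idx=1, l2_idx=3, offset=4
L1[1] = 1
L2[1][3] = 59
paddr = 59 * 8 + 4 = 476

Answer: 476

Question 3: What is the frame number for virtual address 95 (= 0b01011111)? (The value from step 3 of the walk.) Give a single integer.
Answer: 59

Derivation:
vaddr = 95: l1_idx=1, l2_idx=3
L1[1] = 1; L2[1][3] = 59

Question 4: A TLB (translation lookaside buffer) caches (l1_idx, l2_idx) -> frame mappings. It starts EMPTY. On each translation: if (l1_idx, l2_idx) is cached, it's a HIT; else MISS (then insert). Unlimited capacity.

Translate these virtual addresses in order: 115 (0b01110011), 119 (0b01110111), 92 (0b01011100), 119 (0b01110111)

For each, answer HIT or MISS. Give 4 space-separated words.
Answer: MISS HIT MISS HIT

Derivation:
vaddr=115: (1,6) not in TLB -> MISS, insert
vaddr=119: (1,6) in TLB -> HIT
vaddr=92: (1,3) not in TLB -> MISS, insert
vaddr=119: (1,6) in TLB -> HIT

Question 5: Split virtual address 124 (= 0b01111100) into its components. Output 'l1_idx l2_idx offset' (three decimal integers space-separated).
Answer: 1 7 4

Derivation:
vaddr = 124 = 0b01111100
  top 2 bits -> l1_idx = 1
  next 3 bits -> l2_idx = 7
  bottom 3 bits -> offset = 4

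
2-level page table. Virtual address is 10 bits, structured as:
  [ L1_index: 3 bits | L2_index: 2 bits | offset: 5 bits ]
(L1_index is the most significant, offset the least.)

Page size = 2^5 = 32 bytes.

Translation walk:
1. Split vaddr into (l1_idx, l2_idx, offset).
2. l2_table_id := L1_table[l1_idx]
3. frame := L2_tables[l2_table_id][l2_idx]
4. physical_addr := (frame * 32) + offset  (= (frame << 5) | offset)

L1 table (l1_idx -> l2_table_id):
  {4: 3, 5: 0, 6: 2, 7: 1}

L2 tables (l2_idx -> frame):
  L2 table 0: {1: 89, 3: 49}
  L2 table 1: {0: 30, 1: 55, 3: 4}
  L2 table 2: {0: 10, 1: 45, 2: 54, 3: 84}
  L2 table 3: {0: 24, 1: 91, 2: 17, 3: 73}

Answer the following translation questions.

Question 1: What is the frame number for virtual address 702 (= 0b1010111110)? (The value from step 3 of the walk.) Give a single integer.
vaddr = 702: l1_idx=5, l2_idx=1
L1[5] = 0; L2[0][1] = 89

Answer: 89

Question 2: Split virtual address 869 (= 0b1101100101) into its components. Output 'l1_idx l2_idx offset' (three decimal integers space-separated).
vaddr = 869 = 0b1101100101
  top 3 bits -> l1_idx = 6
  next 2 bits -> l2_idx = 3
  bottom 5 bits -> offset = 5

Answer: 6 3 5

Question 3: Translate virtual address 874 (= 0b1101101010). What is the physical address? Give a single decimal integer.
vaddr = 874 = 0b1101101010
Split: l1_idx=6, l2_idx=3, offset=10
L1[6] = 2
L2[2][3] = 84
paddr = 84 * 32 + 10 = 2698

Answer: 2698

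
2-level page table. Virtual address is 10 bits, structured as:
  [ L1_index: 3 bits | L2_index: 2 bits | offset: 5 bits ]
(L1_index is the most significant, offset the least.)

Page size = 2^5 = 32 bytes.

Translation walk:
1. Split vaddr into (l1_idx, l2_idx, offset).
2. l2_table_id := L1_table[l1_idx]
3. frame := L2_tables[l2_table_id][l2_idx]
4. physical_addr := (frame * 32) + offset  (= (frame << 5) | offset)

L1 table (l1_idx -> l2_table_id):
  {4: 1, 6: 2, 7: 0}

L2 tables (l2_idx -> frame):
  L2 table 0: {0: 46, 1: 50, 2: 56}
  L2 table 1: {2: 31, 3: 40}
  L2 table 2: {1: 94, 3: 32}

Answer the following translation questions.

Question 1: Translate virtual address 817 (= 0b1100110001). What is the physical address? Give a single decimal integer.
vaddr = 817 = 0b1100110001
Split: l1_idx=6, l2_idx=1, offset=17
L1[6] = 2
L2[2][1] = 94
paddr = 94 * 32 + 17 = 3025

Answer: 3025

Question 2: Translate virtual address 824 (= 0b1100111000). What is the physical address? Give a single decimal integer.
Answer: 3032

Derivation:
vaddr = 824 = 0b1100111000
Split: l1_idx=6, l2_idx=1, offset=24
L1[6] = 2
L2[2][1] = 94
paddr = 94 * 32 + 24 = 3032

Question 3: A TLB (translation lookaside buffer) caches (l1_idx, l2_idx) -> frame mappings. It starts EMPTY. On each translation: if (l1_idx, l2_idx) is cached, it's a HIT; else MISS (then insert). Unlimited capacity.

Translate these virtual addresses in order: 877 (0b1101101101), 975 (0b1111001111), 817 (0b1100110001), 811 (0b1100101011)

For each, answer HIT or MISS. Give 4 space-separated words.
Answer: MISS MISS MISS HIT

Derivation:
vaddr=877: (6,3) not in TLB -> MISS, insert
vaddr=975: (7,2) not in TLB -> MISS, insert
vaddr=817: (6,1) not in TLB -> MISS, insert
vaddr=811: (6,1) in TLB -> HIT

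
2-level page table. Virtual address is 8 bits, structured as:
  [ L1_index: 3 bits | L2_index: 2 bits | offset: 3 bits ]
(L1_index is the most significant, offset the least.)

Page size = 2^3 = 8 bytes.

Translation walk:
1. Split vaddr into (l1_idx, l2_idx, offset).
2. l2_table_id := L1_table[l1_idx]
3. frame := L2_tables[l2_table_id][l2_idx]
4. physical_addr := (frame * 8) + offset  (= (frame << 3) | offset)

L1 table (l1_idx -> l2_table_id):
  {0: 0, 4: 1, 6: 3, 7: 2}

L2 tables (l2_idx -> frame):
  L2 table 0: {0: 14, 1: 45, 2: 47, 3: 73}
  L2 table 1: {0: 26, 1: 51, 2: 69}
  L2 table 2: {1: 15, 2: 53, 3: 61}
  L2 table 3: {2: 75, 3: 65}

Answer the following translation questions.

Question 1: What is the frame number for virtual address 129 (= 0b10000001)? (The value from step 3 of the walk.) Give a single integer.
vaddr = 129: l1_idx=4, l2_idx=0
L1[4] = 1; L2[1][0] = 26

Answer: 26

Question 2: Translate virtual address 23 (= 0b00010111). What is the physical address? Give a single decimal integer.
Answer: 383

Derivation:
vaddr = 23 = 0b00010111
Split: l1_idx=0, l2_idx=2, offset=7
L1[0] = 0
L2[0][2] = 47
paddr = 47 * 8 + 7 = 383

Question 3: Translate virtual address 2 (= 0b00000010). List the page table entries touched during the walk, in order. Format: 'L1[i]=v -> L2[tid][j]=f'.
Answer: L1[0]=0 -> L2[0][0]=14

Derivation:
vaddr = 2 = 0b00000010
Split: l1_idx=0, l2_idx=0, offset=2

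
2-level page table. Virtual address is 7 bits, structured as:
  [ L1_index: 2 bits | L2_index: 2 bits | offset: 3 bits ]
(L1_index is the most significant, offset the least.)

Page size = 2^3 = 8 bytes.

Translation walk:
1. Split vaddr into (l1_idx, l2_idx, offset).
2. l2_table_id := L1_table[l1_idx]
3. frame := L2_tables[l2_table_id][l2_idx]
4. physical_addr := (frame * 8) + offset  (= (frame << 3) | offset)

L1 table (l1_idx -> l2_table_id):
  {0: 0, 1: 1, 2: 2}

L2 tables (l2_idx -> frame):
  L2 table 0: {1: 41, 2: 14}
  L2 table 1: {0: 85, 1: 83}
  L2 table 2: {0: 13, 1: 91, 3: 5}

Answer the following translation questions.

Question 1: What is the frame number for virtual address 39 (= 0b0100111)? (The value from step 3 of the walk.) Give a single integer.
Answer: 85

Derivation:
vaddr = 39: l1_idx=1, l2_idx=0
L1[1] = 1; L2[1][0] = 85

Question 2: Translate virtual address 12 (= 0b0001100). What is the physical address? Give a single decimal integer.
Answer: 332

Derivation:
vaddr = 12 = 0b0001100
Split: l1_idx=0, l2_idx=1, offset=4
L1[0] = 0
L2[0][1] = 41
paddr = 41 * 8 + 4 = 332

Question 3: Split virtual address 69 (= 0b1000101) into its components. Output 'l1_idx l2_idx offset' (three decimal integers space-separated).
vaddr = 69 = 0b1000101
  top 2 bits -> l1_idx = 2
  next 2 bits -> l2_idx = 0
  bottom 3 bits -> offset = 5

Answer: 2 0 5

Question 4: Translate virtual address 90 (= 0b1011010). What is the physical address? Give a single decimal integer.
Answer: 42

Derivation:
vaddr = 90 = 0b1011010
Split: l1_idx=2, l2_idx=3, offset=2
L1[2] = 2
L2[2][3] = 5
paddr = 5 * 8 + 2 = 42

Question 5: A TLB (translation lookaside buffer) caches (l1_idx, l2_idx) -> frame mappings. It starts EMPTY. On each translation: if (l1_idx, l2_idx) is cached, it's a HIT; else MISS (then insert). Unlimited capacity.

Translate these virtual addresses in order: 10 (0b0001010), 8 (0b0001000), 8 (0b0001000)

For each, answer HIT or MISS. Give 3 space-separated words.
Answer: MISS HIT HIT

Derivation:
vaddr=10: (0,1) not in TLB -> MISS, insert
vaddr=8: (0,1) in TLB -> HIT
vaddr=8: (0,1) in TLB -> HIT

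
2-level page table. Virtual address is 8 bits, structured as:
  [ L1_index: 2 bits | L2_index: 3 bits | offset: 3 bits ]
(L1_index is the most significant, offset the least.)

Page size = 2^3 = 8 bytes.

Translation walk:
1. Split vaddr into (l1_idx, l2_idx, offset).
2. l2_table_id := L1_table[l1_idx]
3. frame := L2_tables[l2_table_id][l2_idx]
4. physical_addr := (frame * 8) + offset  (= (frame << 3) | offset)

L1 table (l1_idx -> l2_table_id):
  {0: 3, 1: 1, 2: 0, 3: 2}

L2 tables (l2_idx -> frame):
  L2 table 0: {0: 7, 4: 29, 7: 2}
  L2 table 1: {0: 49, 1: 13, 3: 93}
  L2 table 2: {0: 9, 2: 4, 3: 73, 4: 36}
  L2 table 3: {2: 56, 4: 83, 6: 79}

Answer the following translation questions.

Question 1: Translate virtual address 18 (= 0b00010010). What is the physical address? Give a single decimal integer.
Answer: 450

Derivation:
vaddr = 18 = 0b00010010
Split: l1_idx=0, l2_idx=2, offset=2
L1[0] = 3
L2[3][2] = 56
paddr = 56 * 8 + 2 = 450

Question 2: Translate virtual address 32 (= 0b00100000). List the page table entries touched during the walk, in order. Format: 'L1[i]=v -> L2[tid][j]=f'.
Answer: L1[0]=3 -> L2[3][4]=83

Derivation:
vaddr = 32 = 0b00100000
Split: l1_idx=0, l2_idx=4, offset=0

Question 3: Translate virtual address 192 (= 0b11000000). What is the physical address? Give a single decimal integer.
vaddr = 192 = 0b11000000
Split: l1_idx=3, l2_idx=0, offset=0
L1[3] = 2
L2[2][0] = 9
paddr = 9 * 8 + 0 = 72

Answer: 72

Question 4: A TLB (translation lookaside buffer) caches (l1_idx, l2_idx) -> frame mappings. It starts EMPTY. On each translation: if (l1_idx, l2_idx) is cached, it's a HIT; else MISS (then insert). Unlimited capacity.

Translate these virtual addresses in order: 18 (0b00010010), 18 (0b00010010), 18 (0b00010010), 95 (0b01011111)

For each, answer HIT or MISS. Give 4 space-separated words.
vaddr=18: (0,2) not in TLB -> MISS, insert
vaddr=18: (0,2) in TLB -> HIT
vaddr=18: (0,2) in TLB -> HIT
vaddr=95: (1,3) not in TLB -> MISS, insert

Answer: MISS HIT HIT MISS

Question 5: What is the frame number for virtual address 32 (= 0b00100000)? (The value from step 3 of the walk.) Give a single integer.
vaddr = 32: l1_idx=0, l2_idx=4
L1[0] = 3; L2[3][4] = 83

Answer: 83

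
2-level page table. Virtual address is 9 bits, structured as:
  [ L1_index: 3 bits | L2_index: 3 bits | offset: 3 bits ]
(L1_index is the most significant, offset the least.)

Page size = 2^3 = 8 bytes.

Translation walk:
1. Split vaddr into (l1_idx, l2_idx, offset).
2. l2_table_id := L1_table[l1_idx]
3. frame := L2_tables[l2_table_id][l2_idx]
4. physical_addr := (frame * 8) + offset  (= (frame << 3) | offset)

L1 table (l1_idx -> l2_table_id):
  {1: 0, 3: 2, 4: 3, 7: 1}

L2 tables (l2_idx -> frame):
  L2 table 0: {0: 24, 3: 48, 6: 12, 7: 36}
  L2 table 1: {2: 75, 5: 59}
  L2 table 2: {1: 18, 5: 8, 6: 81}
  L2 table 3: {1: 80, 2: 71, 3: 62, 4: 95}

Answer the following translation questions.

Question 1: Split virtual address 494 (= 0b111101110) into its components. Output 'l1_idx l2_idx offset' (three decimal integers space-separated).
vaddr = 494 = 0b111101110
  top 3 bits -> l1_idx = 7
  next 3 bits -> l2_idx = 5
  bottom 3 bits -> offset = 6

Answer: 7 5 6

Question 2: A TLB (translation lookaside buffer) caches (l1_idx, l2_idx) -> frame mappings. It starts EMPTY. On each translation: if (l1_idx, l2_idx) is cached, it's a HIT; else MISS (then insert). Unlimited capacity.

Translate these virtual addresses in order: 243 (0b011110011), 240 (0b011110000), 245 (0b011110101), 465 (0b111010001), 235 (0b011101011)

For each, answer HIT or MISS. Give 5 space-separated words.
Answer: MISS HIT HIT MISS MISS

Derivation:
vaddr=243: (3,6) not in TLB -> MISS, insert
vaddr=240: (3,6) in TLB -> HIT
vaddr=245: (3,6) in TLB -> HIT
vaddr=465: (7,2) not in TLB -> MISS, insert
vaddr=235: (3,5) not in TLB -> MISS, insert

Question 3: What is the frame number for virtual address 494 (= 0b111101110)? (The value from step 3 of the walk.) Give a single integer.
Answer: 59

Derivation:
vaddr = 494: l1_idx=7, l2_idx=5
L1[7] = 1; L2[1][5] = 59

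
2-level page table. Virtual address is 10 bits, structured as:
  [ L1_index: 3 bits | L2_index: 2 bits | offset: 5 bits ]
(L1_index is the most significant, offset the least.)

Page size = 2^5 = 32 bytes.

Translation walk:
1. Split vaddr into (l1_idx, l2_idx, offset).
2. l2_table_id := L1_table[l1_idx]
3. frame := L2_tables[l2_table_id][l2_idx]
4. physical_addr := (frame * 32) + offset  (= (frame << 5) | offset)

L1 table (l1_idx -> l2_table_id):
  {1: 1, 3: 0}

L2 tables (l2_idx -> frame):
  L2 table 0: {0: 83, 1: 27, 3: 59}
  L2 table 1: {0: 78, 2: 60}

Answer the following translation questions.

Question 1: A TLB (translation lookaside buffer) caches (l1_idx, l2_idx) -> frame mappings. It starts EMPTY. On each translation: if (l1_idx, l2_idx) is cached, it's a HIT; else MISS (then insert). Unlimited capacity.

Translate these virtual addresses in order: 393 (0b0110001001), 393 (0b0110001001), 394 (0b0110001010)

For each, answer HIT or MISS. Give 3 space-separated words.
Answer: MISS HIT HIT

Derivation:
vaddr=393: (3,0) not in TLB -> MISS, insert
vaddr=393: (3,0) in TLB -> HIT
vaddr=394: (3,0) in TLB -> HIT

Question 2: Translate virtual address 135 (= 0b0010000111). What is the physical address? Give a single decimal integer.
Answer: 2503

Derivation:
vaddr = 135 = 0b0010000111
Split: l1_idx=1, l2_idx=0, offset=7
L1[1] = 1
L2[1][0] = 78
paddr = 78 * 32 + 7 = 2503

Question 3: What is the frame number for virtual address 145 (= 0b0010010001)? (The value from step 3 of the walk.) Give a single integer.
Answer: 78

Derivation:
vaddr = 145: l1_idx=1, l2_idx=0
L1[1] = 1; L2[1][0] = 78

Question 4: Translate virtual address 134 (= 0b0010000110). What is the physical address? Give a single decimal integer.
Answer: 2502

Derivation:
vaddr = 134 = 0b0010000110
Split: l1_idx=1, l2_idx=0, offset=6
L1[1] = 1
L2[1][0] = 78
paddr = 78 * 32 + 6 = 2502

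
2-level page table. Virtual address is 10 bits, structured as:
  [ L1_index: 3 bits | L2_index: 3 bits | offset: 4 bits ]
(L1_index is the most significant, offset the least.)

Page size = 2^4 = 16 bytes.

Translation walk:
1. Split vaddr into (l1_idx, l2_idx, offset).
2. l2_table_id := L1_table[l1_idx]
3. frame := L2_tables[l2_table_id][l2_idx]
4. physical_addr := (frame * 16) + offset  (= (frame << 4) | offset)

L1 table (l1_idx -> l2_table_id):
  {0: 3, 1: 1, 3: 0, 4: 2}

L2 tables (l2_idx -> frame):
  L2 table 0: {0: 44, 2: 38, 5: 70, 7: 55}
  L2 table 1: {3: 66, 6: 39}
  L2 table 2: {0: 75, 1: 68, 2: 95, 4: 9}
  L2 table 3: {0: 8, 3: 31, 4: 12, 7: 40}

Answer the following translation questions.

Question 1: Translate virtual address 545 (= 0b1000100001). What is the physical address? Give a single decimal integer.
Answer: 1521

Derivation:
vaddr = 545 = 0b1000100001
Split: l1_idx=4, l2_idx=2, offset=1
L1[4] = 2
L2[2][2] = 95
paddr = 95 * 16 + 1 = 1521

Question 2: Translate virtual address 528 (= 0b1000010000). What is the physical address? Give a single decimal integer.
vaddr = 528 = 0b1000010000
Split: l1_idx=4, l2_idx=1, offset=0
L1[4] = 2
L2[2][1] = 68
paddr = 68 * 16 + 0 = 1088

Answer: 1088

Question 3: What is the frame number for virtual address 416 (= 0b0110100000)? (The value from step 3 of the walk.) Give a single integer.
Answer: 38

Derivation:
vaddr = 416: l1_idx=3, l2_idx=2
L1[3] = 0; L2[0][2] = 38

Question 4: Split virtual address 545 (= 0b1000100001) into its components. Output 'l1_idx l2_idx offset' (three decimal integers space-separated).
vaddr = 545 = 0b1000100001
  top 3 bits -> l1_idx = 4
  next 3 bits -> l2_idx = 2
  bottom 4 bits -> offset = 1

Answer: 4 2 1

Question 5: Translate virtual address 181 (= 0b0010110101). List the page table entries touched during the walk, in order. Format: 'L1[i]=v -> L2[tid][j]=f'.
Answer: L1[1]=1 -> L2[1][3]=66

Derivation:
vaddr = 181 = 0b0010110101
Split: l1_idx=1, l2_idx=3, offset=5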